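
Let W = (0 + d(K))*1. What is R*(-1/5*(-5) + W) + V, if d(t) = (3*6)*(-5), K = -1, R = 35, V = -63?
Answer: -3178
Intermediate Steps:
d(t) = -90 (d(t) = 18*(-5) = -90)
W = -90 (W = (0 - 90)*1 = -90*1 = -90)
R*(-1/5*(-5) + W) + V = 35*(-1/5*(-5) - 90) - 63 = 35*(-1*⅕*(-5) - 90) - 63 = 35*(-⅕*(-5) - 90) - 63 = 35*(1 - 90) - 63 = 35*(-89) - 63 = -3115 - 63 = -3178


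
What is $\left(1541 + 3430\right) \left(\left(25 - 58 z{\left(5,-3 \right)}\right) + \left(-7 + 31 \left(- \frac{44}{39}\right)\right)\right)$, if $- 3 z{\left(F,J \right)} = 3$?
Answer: $\frac{2651200}{13} \approx 2.0394 \cdot 10^{5}$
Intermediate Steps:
$z{\left(F,J \right)} = -1$ ($z{\left(F,J \right)} = \left(- \frac{1}{3}\right) 3 = -1$)
$\left(1541 + 3430\right) \left(\left(25 - 58 z{\left(5,-3 \right)}\right) + \left(-7 + 31 \left(- \frac{44}{39}\right)\right)\right) = \left(1541 + 3430\right) \left(\left(25 - -58\right) + \left(-7 + 31 \left(- \frac{44}{39}\right)\right)\right) = 4971 \left(\left(25 + 58\right) + \left(-7 + 31 \left(\left(-44\right) \frac{1}{39}\right)\right)\right) = 4971 \left(83 + \left(-7 + 31 \left(- \frac{44}{39}\right)\right)\right) = 4971 \left(83 - \frac{1637}{39}\right) = 4971 \cdot \frac{1600}{39} = \frac{2651200}{13}$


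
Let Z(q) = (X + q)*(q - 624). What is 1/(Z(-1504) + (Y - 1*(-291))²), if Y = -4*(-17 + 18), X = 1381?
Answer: 1/344113 ≈ 2.9060e-6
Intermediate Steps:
Z(q) = (-624 + q)*(1381 + q) (Z(q) = (1381 + q)*(q - 624) = (1381 + q)*(-624 + q) = (-624 + q)*(1381 + q))
Y = -4 (Y = -4*1 = -4)
1/(Z(-1504) + (Y - 1*(-291))²) = 1/((-861744 + (-1504)² + 757*(-1504)) + (-4 - 1*(-291))²) = 1/((-861744 + 2262016 - 1138528) + (-4 + 291)²) = 1/(261744 + 287²) = 1/(261744 + 82369) = 1/344113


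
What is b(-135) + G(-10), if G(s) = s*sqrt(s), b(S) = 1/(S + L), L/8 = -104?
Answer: -1/967 - 10*I*sqrt(10) ≈ -0.0010341 - 31.623*I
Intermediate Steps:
L = -832 (L = 8*(-104) = -832)
b(S) = 1/(-832 + S) (b(S) = 1/(S - 832) = 1/(-832 + S))
G(s) = s**(3/2)
b(-135) + G(-10) = 1/(-832 - 135) + (-10)**(3/2) = 1/(-967) - 10*I*sqrt(10) = -1/967 - 10*I*sqrt(10)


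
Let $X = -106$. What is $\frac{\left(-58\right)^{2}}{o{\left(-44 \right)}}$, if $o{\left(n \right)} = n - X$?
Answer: $\frac{1682}{31} \approx 54.258$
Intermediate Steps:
$o{\left(n \right)} = 106 + n$ ($o{\left(n \right)} = n - -106 = n + 106 = 106 + n$)
$\frac{\left(-58\right)^{2}}{o{\left(-44 \right)}} = \frac{\left(-58\right)^{2}}{106 - 44} = \frac{3364}{62} = 3364 \cdot \frac{1}{62} = \frac{1682}{31}$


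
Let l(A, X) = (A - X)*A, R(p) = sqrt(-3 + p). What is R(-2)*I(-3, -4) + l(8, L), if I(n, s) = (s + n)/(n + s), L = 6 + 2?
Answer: I*sqrt(5) ≈ 2.2361*I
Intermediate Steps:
L = 8
l(A, X) = A*(A - X)
I(n, s) = 1 (I(n, s) = (n + s)/(n + s) = 1)
R(-2)*I(-3, -4) + l(8, L) = sqrt(-3 - 2)*1 + 8*(8 - 1*8) = sqrt(-5)*1 + 8*(8 - 8) = (I*sqrt(5))*1 + 8*0 = I*sqrt(5) + 0 = I*sqrt(5)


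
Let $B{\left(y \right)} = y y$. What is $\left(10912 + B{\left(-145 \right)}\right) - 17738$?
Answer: $14199$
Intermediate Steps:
$B{\left(y \right)} = y^{2}$
$\left(10912 + B{\left(-145 \right)}\right) - 17738 = \left(10912 + \left(-145\right)^{2}\right) - 17738 = \left(10912 + 21025\right) - 17738 = 31937 - 17738 = 14199$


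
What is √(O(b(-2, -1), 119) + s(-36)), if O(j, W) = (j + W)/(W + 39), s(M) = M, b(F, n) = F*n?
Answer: I*√879586/158 ≈ 5.9358*I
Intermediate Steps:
O(j, W) = (W + j)/(39 + W)
√(O(b(-2, -1), 119) + s(-36)) = √((119 - 2*(-1))/(39 + 119) - 36) = √((119 + 2)/158 - 36) = √((1/158)*121 - 36) = √(121/158 - 36) = √(-5567/158) = I*√879586/158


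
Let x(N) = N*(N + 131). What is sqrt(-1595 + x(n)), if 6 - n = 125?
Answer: I*sqrt(3023) ≈ 54.982*I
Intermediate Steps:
n = -119 (n = 6 - 1*125 = 6 - 125 = -119)
x(N) = N*(131 + N)
sqrt(-1595 + x(n)) = sqrt(-1595 - 119*(131 - 119)) = sqrt(-1595 - 119*12) = sqrt(-1595 - 1428) = sqrt(-3023) = I*sqrt(3023)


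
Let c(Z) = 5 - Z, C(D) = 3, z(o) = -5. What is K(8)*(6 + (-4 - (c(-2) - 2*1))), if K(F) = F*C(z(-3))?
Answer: -72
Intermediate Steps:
K(F) = 3*F (K(F) = F*3 = 3*F)
K(8)*(6 + (-4 - (c(-2) - 2*1))) = (3*8)*(6 + (-4 - ((5 - 1*(-2)) - 2*1))) = 24*(6 + (-4 - ((5 + 2) - 2))) = 24*(6 + (-4 - (7 - 2))) = 24*(6 + (-4 - 1*5)) = 24*(6 + (-4 - 5)) = 24*(6 - 9) = 24*(-3) = -72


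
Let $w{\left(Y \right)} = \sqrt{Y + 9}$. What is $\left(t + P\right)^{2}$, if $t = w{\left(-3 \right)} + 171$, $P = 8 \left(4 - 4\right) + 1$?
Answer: $\left(172 + \sqrt{6}\right)^{2} \approx 30433.0$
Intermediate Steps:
$w{\left(Y \right)} = \sqrt{9 + Y}$
$P = 1$ ($P = 8 \cdot 0 + 1 = 0 + 1 = 1$)
$t = 171 + \sqrt{6}$ ($t = \sqrt{9 - 3} + 171 = \sqrt{6} + 171 = 171 + \sqrt{6} \approx 173.45$)
$\left(t + P\right)^{2} = \left(\left(171 + \sqrt{6}\right) + 1\right)^{2} = \left(172 + \sqrt{6}\right)^{2}$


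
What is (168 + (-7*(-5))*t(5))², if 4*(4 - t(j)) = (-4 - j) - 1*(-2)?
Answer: 2181529/16 ≈ 1.3635e+5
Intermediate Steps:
t(j) = 9/2 + j/4 (t(j) = 4 - ((-4 - j) - 1*(-2))/4 = 4 - ((-4 - j) + 2)/4 = 4 - (-2 - j)/4 = 4 + (½ + j/4) = 9/2 + j/4)
(168 + (-7*(-5))*t(5))² = (168 + (-7*(-5))*(9/2 + (¼)*5))² = (168 + 35*(9/2 + 5/4))² = (168 + 35*(23/4))² = (168 + 805/4)² = (1477/4)² = 2181529/16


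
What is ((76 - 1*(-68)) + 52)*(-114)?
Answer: -22344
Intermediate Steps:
((76 - 1*(-68)) + 52)*(-114) = ((76 + 68) + 52)*(-114) = (144 + 52)*(-114) = 196*(-114) = -22344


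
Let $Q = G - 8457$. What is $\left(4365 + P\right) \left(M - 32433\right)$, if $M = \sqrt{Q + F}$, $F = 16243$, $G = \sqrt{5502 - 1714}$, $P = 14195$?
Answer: $-601956480 + 18560 \sqrt{7786 + 2 \sqrt{947}} \approx -6.0031 \cdot 10^{8}$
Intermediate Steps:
$G = 2 \sqrt{947}$ ($G = \sqrt{3788} = 2 \sqrt{947} \approx 61.547$)
$Q = -8457 + 2 \sqrt{947}$ ($Q = 2 \sqrt{947} - 8457 = -8457 + 2 \sqrt{947} \approx -8395.5$)
$M = \sqrt{7786 + 2 \sqrt{947}}$ ($M = \sqrt{\left(-8457 + 2 \sqrt{947}\right) + 16243} = \sqrt{7786 + 2 \sqrt{947}} \approx 88.586$)
$\left(4365 + P\right) \left(M - 32433\right) = \left(4365 + 14195\right) \left(\sqrt{7786 + 2 \sqrt{947}} - 32433\right) = 18560 \left(-32433 + \sqrt{7786 + 2 \sqrt{947}}\right) = -601956480 + 18560 \sqrt{7786 + 2 \sqrt{947}}$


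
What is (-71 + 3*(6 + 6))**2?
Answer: 1225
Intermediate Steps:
(-71 + 3*(6 + 6))**2 = (-71 + 3*12)**2 = (-71 + 36)**2 = (-35)**2 = 1225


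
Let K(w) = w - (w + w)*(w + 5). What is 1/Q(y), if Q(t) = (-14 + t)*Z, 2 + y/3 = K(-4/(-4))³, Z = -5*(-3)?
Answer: -1/60195 ≈ -1.6613e-5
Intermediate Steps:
K(w) = w - 2*w*(5 + w)
Z = 15
y = -3999 (y = -6 + 3*(-(-4/(-4))*(9 + 2*(-4/(-4))))³ = -6 + 3*(-(-4*(-¼))*(9 + 2*(-4*(-¼))))³ = -6 + 3*(-1*1*(9 + 2*1))³ = -6 + 3*(-1*1*(9 + 2))³ = -6 + 3*(-1*1*11)³ = -6 + 3*(-11)³ = -6 + 3*(-1331) = -6 - 3993 = -3999)
Q(t) = -210 + 15*t (Q(t) = (-14 + t)*15 = -210 + 15*t)
1/Q(y) = 1/(-210 + 15*(-3999)) = 1/(-210 - 59985) = 1/(-60195) = -1/60195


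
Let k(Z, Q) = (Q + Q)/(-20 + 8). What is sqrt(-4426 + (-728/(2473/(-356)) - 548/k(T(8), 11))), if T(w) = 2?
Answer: I*sqrt(2976508898418)/27203 ≈ 63.422*I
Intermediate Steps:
k(Z, Q) = -Q/6 (k(Z, Q) = (2*Q)/(-12) = (2*Q)*(-1/12) = -Q/6)
sqrt(-4426 + (-728/(2473/(-356)) - 548/k(T(8), 11))) = sqrt(-4426 + (-728/(2473/(-356)) - 548/((-1/6*11)))) = sqrt(-4426 + (-728/(2473*(-1/356)) - 548/(-11/6))) = sqrt(-4426 + (-728/(-2473/356) - 548*(-6/11))) = sqrt(-4426 + (-728*(-356/2473) + 3288/11)) = sqrt(-4426 + (259168/2473 + 3288/11)) = sqrt(-4426 + 10982072/27203) = sqrt(-109418406/27203) = I*sqrt(2976508898418)/27203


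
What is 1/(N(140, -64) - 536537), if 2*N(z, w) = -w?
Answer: -1/536505 ≈ -1.8639e-6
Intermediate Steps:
N(z, w) = -w/2 (N(z, w) = (-w)/2 = -w/2)
1/(N(140, -64) - 536537) = 1/(-½*(-64) - 536537) = 1/(32 - 536537) = 1/(-536505) = -1/536505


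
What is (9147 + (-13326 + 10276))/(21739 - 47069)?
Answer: -6097/25330 ≈ -0.24070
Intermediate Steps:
(9147 + (-13326 + 10276))/(21739 - 47069) = (9147 - 3050)/(-25330) = 6097*(-1/25330) = -6097/25330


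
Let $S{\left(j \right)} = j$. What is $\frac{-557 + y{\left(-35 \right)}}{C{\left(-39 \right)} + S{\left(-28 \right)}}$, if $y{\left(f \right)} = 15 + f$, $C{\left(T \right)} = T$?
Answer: $\frac{577}{67} \approx 8.6119$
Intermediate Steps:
$\frac{-557 + y{\left(-35 \right)}}{C{\left(-39 \right)} + S{\left(-28 \right)}} = \frac{-557 + \left(15 - 35\right)}{-39 - 28} = \frac{-557 - 20}{-67} = \left(-577\right) \left(- \frac{1}{67}\right) = \frac{577}{67}$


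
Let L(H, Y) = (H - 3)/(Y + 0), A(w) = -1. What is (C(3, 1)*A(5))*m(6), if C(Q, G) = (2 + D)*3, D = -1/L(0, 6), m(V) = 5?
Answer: -60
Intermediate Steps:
L(H, Y) = (-3 + H)/Y
D = 2 (D = -1/((-3 + 0)/6) = -1/((⅙)*(-3)) = -1/(-½) = -1*(-2) = 2)
C(Q, G) = 12 (C(Q, G) = (2 + 2)*3 = 4*3 = 12)
(C(3, 1)*A(5))*m(6) = (12*(-1))*5 = -12*5 = -60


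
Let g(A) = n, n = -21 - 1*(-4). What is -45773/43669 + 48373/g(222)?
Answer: -2113178678/742373 ≈ -2846.5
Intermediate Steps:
n = -17 (n = -21 + 4 = -17)
g(A) = -17
-45773/43669 + 48373/g(222) = -45773/43669 + 48373/(-17) = -45773*1/43669 + 48373*(-1/17) = -45773/43669 - 48373/17 = -2113178678/742373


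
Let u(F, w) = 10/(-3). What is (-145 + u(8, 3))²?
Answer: 198025/9 ≈ 22003.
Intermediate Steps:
u(F, w) = -10/3 (u(F, w) = 10*(-⅓) = -10/3)
(-145 + u(8, 3))² = (-145 - 10/3)² = (-445/3)² = 198025/9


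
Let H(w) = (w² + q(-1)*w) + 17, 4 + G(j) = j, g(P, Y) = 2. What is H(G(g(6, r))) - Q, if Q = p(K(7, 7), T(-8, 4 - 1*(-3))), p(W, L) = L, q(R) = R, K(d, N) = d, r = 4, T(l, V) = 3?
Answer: 20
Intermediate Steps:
G(j) = -4 + j
H(w) = 17 + w² - w (H(w) = (w² - w) + 17 = 17 + w² - w)
Q = 3
H(G(g(6, r))) - Q = (17 + (-4 + 2)² - (-4 + 2)) - 1*3 = (17 + (-2)² - 1*(-2)) - 3 = (17 + 4 + 2) - 3 = 23 - 3 = 20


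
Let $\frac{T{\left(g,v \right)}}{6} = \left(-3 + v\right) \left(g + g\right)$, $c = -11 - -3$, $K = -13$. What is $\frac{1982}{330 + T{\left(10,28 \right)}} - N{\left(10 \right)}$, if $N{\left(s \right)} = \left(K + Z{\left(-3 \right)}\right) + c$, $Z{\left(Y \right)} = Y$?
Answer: $\frac{40951}{1665} \approx 24.595$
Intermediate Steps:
$c = -8$ ($c = -11 + 3 = -8$)
$T{\left(g,v \right)} = 12 g \left(-3 + v\right)$ ($T{\left(g,v \right)} = 6 \left(-3 + v\right) \left(g + g\right) = 6 \left(-3 + v\right) 2 g = 6 \cdot 2 g \left(-3 + v\right) = 12 g \left(-3 + v\right)$)
$N{\left(s \right)} = -24$ ($N{\left(s \right)} = \left(-13 - 3\right) - 8 = -16 - 8 = -24$)
$\frac{1982}{330 + T{\left(10,28 \right)}} - N{\left(10 \right)} = \frac{1982}{330 + 12 \cdot 10 \left(-3 + 28\right)} - -24 = \frac{1982}{330 + 12 \cdot 10 \cdot 25} + 24 = \frac{1982}{330 + 3000} + 24 = \frac{1982}{3330} + 24 = 1982 \cdot \frac{1}{3330} + 24 = \frac{991}{1665} + 24 = \frac{40951}{1665}$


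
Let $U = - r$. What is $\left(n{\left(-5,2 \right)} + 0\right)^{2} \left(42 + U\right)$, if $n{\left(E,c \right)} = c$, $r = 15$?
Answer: $108$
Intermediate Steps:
$U = -15$ ($U = \left(-1\right) 15 = -15$)
$\left(n{\left(-5,2 \right)} + 0\right)^{2} \left(42 + U\right) = \left(2 + 0\right)^{2} \left(42 - 15\right) = 2^{2} \cdot 27 = 4 \cdot 27 = 108$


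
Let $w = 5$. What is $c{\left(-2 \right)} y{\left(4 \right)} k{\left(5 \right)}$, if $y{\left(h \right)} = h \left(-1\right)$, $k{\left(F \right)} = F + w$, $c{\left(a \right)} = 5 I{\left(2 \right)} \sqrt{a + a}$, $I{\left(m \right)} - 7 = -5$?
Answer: $- 800 i \approx - 800.0 i$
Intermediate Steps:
$I{\left(m \right)} = 2$ ($I{\left(m \right)} = 7 - 5 = 2$)
$c{\left(a \right)} = 10 \sqrt{2} \sqrt{a}$ ($c{\left(a \right)} = 5 \cdot 2 \sqrt{a + a} = 10 \sqrt{2 a} = 10 \sqrt{2} \sqrt{a}$)
$k{\left(F \right)} = 5 + F$ ($k{\left(F \right)} = F + 5 = 5 + F$)
$y{\left(h \right)} = - h$
$c{\left(-2 \right)} y{\left(4 \right)} k{\left(5 \right)} = 10 \sqrt{2} \sqrt{-2} \left(\left(-1\right) 4\right) \left(5 + 5\right) = 10 \sqrt{2} i \sqrt{2} \left(-4\right) 10 = 20 i \left(-4\right) 10 = - 80 i 10 = - 800 i$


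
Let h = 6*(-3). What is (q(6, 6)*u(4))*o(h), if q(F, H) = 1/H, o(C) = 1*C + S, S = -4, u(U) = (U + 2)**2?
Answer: -132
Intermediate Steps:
u(U) = (2 + U)**2
h = -18
o(C) = -4 + C (o(C) = 1*C - 4 = C - 4 = -4 + C)
(q(6, 6)*u(4))*o(h) = ((2 + 4)**2/6)*(-4 - 18) = ((1/6)*6**2)*(-22) = ((1/6)*36)*(-22) = 6*(-22) = -132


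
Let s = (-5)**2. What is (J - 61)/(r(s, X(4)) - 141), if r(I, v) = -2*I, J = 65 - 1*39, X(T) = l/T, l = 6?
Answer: 35/191 ≈ 0.18325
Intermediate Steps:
X(T) = 6/T
s = 25
J = 26 (J = 65 - 39 = 26)
(J - 61)/(r(s, X(4)) - 141) = (26 - 61)/(-2*25 - 141) = -35/(-50 - 141) = -35/(-191) = -1/191*(-35) = 35/191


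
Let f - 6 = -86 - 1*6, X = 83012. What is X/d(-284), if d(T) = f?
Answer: -41506/43 ≈ -965.26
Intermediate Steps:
f = -86 (f = 6 + (-86 - 1*6) = 6 + (-86 - 6) = 6 - 92 = -86)
d(T) = -86
X/d(-284) = 83012/(-86) = 83012*(-1/86) = -41506/43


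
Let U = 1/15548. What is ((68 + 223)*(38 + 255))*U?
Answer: 85263/15548 ≈ 5.4839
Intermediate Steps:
U = 1/15548 ≈ 6.4317e-5
((68 + 223)*(38 + 255))*U = ((68 + 223)*(38 + 255))*(1/15548) = (291*293)*(1/15548) = 85263*(1/15548) = 85263/15548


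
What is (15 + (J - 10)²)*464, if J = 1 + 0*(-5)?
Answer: 44544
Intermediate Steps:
J = 1 (J = 1 + 0 = 1)
(15 + (J - 10)²)*464 = (15 + (1 - 10)²)*464 = (15 + (-9)²)*464 = (15 + 81)*464 = 96*464 = 44544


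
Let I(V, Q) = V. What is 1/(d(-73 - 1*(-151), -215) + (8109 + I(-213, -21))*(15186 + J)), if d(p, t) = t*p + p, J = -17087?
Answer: -1/15026988 ≈ -6.6547e-8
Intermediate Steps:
d(p, t) = p + p*t (d(p, t) = p*t + p = p + p*t)
1/(d(-73 - 1*(-151), -215) + (8109 + I(-213, -21))*(15186 + J)) = 1/((-73 - 1*(-151))*(1 - 215) + (8109 - 213)*(15186 - 17087)) = 1/((-73 + 151)*(-214) + 7896*(-1901)) = 1/(78*(-214) - 15010296) = 1/(-16692 - 15010296) = 1/(-15026988) = -1/15026988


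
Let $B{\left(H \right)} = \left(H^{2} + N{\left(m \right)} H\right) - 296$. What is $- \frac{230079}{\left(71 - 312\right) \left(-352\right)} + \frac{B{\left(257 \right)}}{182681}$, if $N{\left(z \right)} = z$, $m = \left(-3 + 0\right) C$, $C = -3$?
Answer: $- \frac{36256886887}{15497194592} \approx -2.3396$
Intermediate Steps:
$m = 9$ ($m = \left(-3 + 0\right) \left(-3\right) = \left(-3\right) \left(-3\right) = 9$)
$B{\left(H \right)} = -296 + H^{2} + 9 H$ ($B{\left(H \right)} = \left(H^{2} + 9 H\right) - 296 = -296 + H^{2} + 9 H$)
$- \frac{230079}{\left(71 - 312\right) \left(-352\right)} + \frac{B{\left(257 \right)}}{182681} = - \frac{230079}{\left(71 - 312\right) \left(-352\right)} + \frac{-296 + 257^{2} + 9 \cdot 257}{182681} = - \frac{230079}{\left(-241\right) \left(-352\right)} + \left(-296 + 66049 + 2313\right) \frac{1}{182681} = - \frac{230079}{84832} + 68066 \cdot \frac{1}{182681} = \left(-230079\right) \frac{1}{84832} + \frac{68066}{182681} = - \frac{230079}{84832} + \frac{68066}{182681} = - \frac{36256886887}{15497194592}$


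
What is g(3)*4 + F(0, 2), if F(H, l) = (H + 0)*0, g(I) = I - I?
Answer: 0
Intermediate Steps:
g(I) = 0
F(H, l) = 0 (F(H, l) = H*0 = 0)
g(3)*4 + F(0, 2) = 0*4 + 0 = 0 + 0 = 0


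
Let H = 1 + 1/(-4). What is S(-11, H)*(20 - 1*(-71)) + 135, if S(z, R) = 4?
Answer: 499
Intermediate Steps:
H = ¾ (H = 1 - ¼ = ¾ ≈ 0.75000)
S(-11, H)*(20 - 1*(-71)) + 135 = 4*(20 - 1*(-71)) + 135 = 4*(20 + 71) + 135 = 4*91 + 135 = 364 + 135 = 499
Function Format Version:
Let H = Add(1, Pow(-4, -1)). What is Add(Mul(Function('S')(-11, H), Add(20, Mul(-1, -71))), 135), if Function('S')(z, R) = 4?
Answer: 499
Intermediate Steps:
H = Rational(3, 4) (H = Add(1, Rational(-1, 4)) = Rational(3, 4) ≈ 0.75000)
Add(Mul(Function('S')(-11, H), Add(20, Mul(-1, -71))), 135) = Add(Mul(4, Add(20, Mul(-1, -71))), 135) = Add(Mul(4, Add(20, 71)), 135) = Add(Mul(4, 91), 135) = Add(364, 135) = 499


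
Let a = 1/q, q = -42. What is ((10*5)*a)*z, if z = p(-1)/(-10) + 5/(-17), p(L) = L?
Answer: 55/238 ≈ 0.23109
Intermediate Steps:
a = -1/42 (a = 1/(-42) = -1/42 ≈ -0.023810)
z = -33/170 (z = -1/(-10) + 5/(-17) = -1*(-⅒) + 5*(-1/17) = ⅒ - 5/17 = -33/170 ≈ -0.19412)
((10*5)*a)*z = ((10*5)*(-1/42))*(-33/170) = (50*(-1/42))*(-33/170) = -25/21*(-33/170) = 55/238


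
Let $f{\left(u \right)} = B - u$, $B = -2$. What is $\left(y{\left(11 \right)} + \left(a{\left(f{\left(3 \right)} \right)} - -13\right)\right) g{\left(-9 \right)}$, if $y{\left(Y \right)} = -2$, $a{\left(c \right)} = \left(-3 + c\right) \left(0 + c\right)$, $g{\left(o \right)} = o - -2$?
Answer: $-357$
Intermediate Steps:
$f{\left(u \right)} = -2 - u$
$g{\left(o \right)} = 2 + o$ ($g{\left(o \right)} = o + 2 = 2 + o$)
$a{\left(c \right)} = c \left(-3 + c\right)$ ($a{\left(c \right)} = \left(-3 + c\right) c = c \left(-3 + c\right)$)
$\left(y{\left(11 \right)} + \left(a{\left(f{\left(3 \right)} \right)} - -13\right)\right) g{\left(-9 \right)} = \left(-2 - \left(-13 - \left(-2 - 3\right) \left(-3 - 5\right)\right)\right) \left(2 - 9\right) = \left(-2 + \left(\left(-2 - 3\right) \left(-3 - 5\right) + 13\right)\right) \left(-7\right) = \left(-2 - \left(-13 + 5 \left(-3 - 5\right)\right)\right) \left(-7\right) = \left(-2 + \left(\left(-5\right) \left(-8\right) + 13\right)\right) \left(-7\right) = \left(-2 + \left(40 + 13\right)\right) \left(-7\right) = \left(-2 + 53\right) \left(-7\right) = 51 \left(-7\right) = -357$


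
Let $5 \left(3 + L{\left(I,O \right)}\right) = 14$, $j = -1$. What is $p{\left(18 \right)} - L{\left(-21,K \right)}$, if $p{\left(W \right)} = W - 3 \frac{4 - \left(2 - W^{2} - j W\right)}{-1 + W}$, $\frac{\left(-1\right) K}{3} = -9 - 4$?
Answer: $- \frac{3073}{85} \approx -36.153$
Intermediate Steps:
$K = 39$ ($K = - 3 \left(-9 - 4\right) = \left(-3\right) \left(-13\right) = 39$)
$L{\left(I,O \right)} = - \frac{1}{5}$ ($L{\left(I,O \right)} = -3 + \frac{1}{5} \cdot 14 = -3 + \frac{14}{5} = - \frac{1}{5}$)
$p{\left(W \right)} = W - \frac{3 \left(2 + W^{2} - W\right)}{-1 + W}$ ($p{\left(W \right)} = W - 3 \frac{4 - \left(2 + W - W^{2}\right)}{-1 + W} = W - 3 \frac{2 + W^{2} - W}{-1 + W} = W - \frac{3 \left(2 + W^{2} - W\right)}{-1 + W}$)
$p{\left(18 \right)} - L{\left(-21,K \right)} = \frac{2 \left(-3 + 18 - 18^{2}\right)}{-1 + 18} - - \frac{1}{5} = \frac{2 \left(-3 + 18 - 324\right)}{17} + \frac{1}{5} = 2 \cdot \frac{1}{17} \left(-3 + 18 - 324\right) + \frac{1}{5} = 2 \cdot \frac{1}{17} \left(-309\right) + \frac{1}{5} = - \frac{618}{17} + \frac{1}{5} = - \frac{3073}{85}$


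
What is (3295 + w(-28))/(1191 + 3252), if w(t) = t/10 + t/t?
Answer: 16466/22215 ≈ 0.74121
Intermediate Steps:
w(t) = 1 + t/10 (w(t) = t*(⅒) + 1 = t/10 + 1 = 1 + t/10)
(3295 + w(-28))/(1191 + 3252) = (3295 + (1 + (⅒)*(-28)))/(1191 + 3252) = (3295 + (1 - 14/5))/4443 = (3295 - 9/5)*(1/4443) = (16466/5)*(1/4443) = 16466/22215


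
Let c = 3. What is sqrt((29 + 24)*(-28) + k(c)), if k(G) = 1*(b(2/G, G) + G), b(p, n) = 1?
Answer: 2*I*sqrt(370) ≈ 38.471*I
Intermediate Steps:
k(G) = 1 + G (k(G) = 1*(1 + G) = 1 + G)
sqrt((29 + 24)*(-28) + k(c)) = sqrt((29 + 24)*(-28) + (1 + 3)) = sqrt(53*(-28) + 4) = sqrt(-1484 + 4) = sqrt(-1480) = 2*I*sqrt(370)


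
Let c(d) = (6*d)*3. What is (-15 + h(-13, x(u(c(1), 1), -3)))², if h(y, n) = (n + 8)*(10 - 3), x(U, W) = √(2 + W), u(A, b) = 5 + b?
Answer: 1632 + 574*I ≈ 1632.0 + 574.0*I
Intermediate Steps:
c(d) = 18*d
h(y, n) = 56 + 7*n (h(y, n) = (8 + n)*7 = 56 + 7*n)
(-15 + h(-13, x(u(c(1), 1), -3)))² = (-15 + (56 + 7*√(2 - 3)))² = (-15 + (56 + 7*√(-1)))² = (-15 + (56 + 7*I))² = (41 + 7*I)²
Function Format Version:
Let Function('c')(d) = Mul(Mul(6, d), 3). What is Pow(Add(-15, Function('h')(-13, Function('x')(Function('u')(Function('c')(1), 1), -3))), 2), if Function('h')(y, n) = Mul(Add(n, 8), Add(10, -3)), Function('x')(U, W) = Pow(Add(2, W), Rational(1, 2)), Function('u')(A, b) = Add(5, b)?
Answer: Add(1632, Mul(574, I)) ≈ Add(1632.0, Mul(574.00, I))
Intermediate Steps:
Function('c')(d) = Mul(18, d)
Function('h')(y, n) = Add(56, Mul(7, n)) (Function('h')(y, n) = Mul(Add(8, n), 7) = Add(56, Mul(7, n)))
Pow(Add(-15, Function('h')(-13, Function('x')(Function('u')(Function('c')(1), 1), -3))), 2) = Pow(Add(-15, Add(56, Mul(7, Pow(Add(2, -3), Rational(1, 2))))), 2) = Pow(Add(-15, Add(56, Mul(7, Pow(-1, Rational(1, 2))))), 2) = Pow(Add(-15, Add(56, Mul(7, I))), 2) = Pow(Add(41, Mul(7, I)), 2)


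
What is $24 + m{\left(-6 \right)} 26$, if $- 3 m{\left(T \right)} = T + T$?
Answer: $128$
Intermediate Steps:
$m{\left(T \right)} = - \frac{2 T}{3}$ ($m{\left(T \right)} = - \frac{T + T}{3} = - \frac{2 T}{3}$)
$24 + m{\left(-6 \right)} 26 = 24 + \left(- \frac{2}{3}\right) \left(-6\right) 26 = 24 + 4 \cdot 26 = 24 + 104 = 128$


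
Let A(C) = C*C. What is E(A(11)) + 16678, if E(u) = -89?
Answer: 16589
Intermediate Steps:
A(C) = C²
E(A(11)) + 16678 = -89 + 16678 = 16589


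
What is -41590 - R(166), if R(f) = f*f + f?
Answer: -69312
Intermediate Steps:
R(f) = f + f² (R(f) = f² + f = f + f²)
-41590 - R(166) = -41590 - 166*(1 + 166) = -41590 - 166*167 = -41590 - 1*27722 = -41590 - 27722 = -69312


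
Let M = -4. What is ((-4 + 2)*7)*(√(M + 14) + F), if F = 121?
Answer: -1694 - 14*√10 ≈ -1738.3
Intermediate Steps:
((-4 + 2)*7)*(√(M + 14) + F) = ((-4 + 2)*7)*(√(-4 + 14) + 121) = (-2*7)*(√10 + 121) = -14*(121 + √10) = -1694 - 14*√10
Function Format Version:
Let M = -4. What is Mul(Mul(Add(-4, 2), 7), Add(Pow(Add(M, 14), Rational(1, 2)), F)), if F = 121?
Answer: Add(-1694, Mul(-14, Pow(10, Rational(1, 2)))) ≈ -1738.3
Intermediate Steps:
Mul(Mul(Add(-4, 2), 7), Add(Pow(Add(M, 14), Rational(1, 2)), F)) = Mul(Mul(Add(-4, 2), 7), Add(Pow(Add(-4, 14), Rational(1, 2)), 121)) = Mul(Mul(-2, 7), Add(Pow(10, Rational(1, 2)), 121)) = Mul(-14, Add(121, Pow(10, Rational(1, 2)))) = Add(-1694, Mul(-14, Pow(10, Rational(1, 2))))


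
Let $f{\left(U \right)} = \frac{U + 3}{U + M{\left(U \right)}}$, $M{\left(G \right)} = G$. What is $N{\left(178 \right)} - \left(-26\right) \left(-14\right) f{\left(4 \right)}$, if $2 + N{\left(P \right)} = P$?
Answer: $- \frac{285}{2} \approx -142.5$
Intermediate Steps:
$f{\left(U \right)} = \frac{3 + U}{2 U}$ ($f{\left(U \right)} = \frac{U + 3}{U + U} = \frac{3 + U}{2 U}$)
$N{\left(P \right)} = -2 + P$
$N{\left(178 \right)} - \left(-26\right) \left(-14\right) f{\left(4 \right)} = \left(-2 + 178\right) - \left(-26\right) \left(-14\right) \frac{3 + 4}{2 \cdot 4} = 176 - 364 \cdot \frac{1}{2} \cdot \frac{1}{4} \cdot 7 = 176 - 364 \cdot \frac{7}{8} = 176 - \frac{637}{2} = - \frac{285}{2}$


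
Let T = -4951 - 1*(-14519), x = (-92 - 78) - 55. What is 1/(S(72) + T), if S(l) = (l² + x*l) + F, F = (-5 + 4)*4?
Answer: -1/1452 ≈ -0.00068871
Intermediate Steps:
x = -225 (x = -170 - 55 = -225)
F = -4 (F = -1*4 = -4)
S(l) = -4 + l² - 225*l (S(l) = (l² - 225*l) - 4 = -4 + l² - 225*l)
T = 9568 (T = -4951 + 14519 = 9568)
1/(S(72) + T) = 1/((-4 + 72² - 225*72) + 9568) = 1/((-4 + 5184 - 16200) + 9568) = 1/(-11020 + 9568) = 1/(-1452) = -1/1452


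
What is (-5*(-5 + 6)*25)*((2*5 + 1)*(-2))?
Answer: 2750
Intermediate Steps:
(-5*(-5 + 6)*25)*((2*5 + 1)*(-2)) = (-5*1*25)*((10 + 1)*(-2)) = (-5*25)*(11*(-2)) = -125*(-22) = 2750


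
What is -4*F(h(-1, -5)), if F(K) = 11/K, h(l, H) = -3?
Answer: 44/3 ≈ 14.667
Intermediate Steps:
-4*F(h(-1, -5)) = -44/(-3) = -44*(-1)/3 = -4*(-11/3) = 44/3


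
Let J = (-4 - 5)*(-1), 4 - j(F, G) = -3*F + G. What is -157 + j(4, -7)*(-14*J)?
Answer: -3055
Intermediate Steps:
j(F, G) = 4 - G + 3*F (j(F, G) = 4 - (-3*F + G) = 4 - (G - 3*F) = 4 + (-G + 3*F) = 4 - G + 3*F)
J = 9 (J = -9*(-1) = 9)
-157 + j(4, -7)*(-14*J) = -157 + (4 - 1*(-7) + 3*4)*(-14*9) = -157 + (4 + 7 + 12)*(-126) = -157 + 23*(-126) = -157 - 2898 = -3055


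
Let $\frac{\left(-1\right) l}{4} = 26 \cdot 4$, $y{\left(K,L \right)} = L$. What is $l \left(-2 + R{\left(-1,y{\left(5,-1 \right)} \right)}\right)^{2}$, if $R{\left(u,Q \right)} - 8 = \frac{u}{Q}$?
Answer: $-20384$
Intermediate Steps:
$R{\left(u,Q \right)} = 8 + \frac{u}{Q}$
$l = -416$ ($l = - 4 \cdot 26 \cdot 4 = \left(-4\right) 104 = -416$)
$l \left(-2 + R{\left(-1,y{\left(5,-1 \right)} \right)}\right)^{2} = - 416 \left(-2 + \left(8 - \frac{1}{-1}\right)\right)^{2} = - 416 \left(-2 + \left(8 - -1\right)\right)^{2} = - 416 \left(-2 + \left(8 + 1\right)\right)^{2} = - 416 \left(-2 + 9\right)^{2} = - 416 \cdot 7^{2} = \left(-416\right) 49 = -20384$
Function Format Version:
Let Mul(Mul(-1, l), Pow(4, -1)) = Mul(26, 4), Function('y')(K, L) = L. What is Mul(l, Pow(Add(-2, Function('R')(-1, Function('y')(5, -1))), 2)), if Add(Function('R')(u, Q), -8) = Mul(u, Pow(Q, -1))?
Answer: -20384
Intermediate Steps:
Function('R')(u, Q) = Add(8, Mul(u, Pow(Q, -1)))
l = -416 (l = Mul(-4, Mul(26, 4)) = Mul(-4, 104) = -416)
Mul(l, Pow(Add(-2, Function('R')(-1, Function('y')(5, -1))), 2)) = Mul(-416, Pow(Add(-2, Add(8, Mul(-1, Pow(-1, -1)))), 2)) = Mul(-416, Pow(Add(-2, Add(8, Mul(-1, -1))), 2)) = Mul(-416, Pow(Add(-2, Add(8, 1)), 2)) = Mul(-416, Pow(Add(-2, 9), 2)) = Mul(-416, Pow(7, 2)) = Mul(-416, 49) = -20384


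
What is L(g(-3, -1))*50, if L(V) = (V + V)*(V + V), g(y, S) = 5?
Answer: 5000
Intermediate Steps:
L(V) = 4*V² (L(V) = (2*V)*(2*V) = 4*V²)
L(g(-3, -1))*50 = (4*5²)*50 = (4*25)*50 = 100*50 = 5000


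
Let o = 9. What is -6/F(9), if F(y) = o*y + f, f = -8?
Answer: -6/73 ≈ -0.082192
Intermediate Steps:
F(y) = -8 + 9*y (F(y) = 9*y - 8 = -8 + 9*y)
-6/F(9) = -6/(-8 + 9*9) = -6/(-8 + 81) = -6/73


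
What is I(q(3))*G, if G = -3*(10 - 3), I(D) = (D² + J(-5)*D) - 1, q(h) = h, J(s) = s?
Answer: 147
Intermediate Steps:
I(D) = -1 + D² - 5*D (I(D) = (D² - 5*D) - 1 = -1 + D² - 5*D)
G = -21 (G = -3*7 = -21)
I(q(3))*G = (-1 + 3² - 5*3)*(-21) = (-1 + 9 - 15)*(-21) = -7*(-21) = 147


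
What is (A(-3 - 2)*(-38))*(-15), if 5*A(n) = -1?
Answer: -114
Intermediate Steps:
A(n) = -⅕ (A(n) = (⅕)*(-1) = -⅕)
(A(-3 - 2)*(-38))*(-15) = -⅕*(-38)*(-15) = (38/5)*(-15) = -114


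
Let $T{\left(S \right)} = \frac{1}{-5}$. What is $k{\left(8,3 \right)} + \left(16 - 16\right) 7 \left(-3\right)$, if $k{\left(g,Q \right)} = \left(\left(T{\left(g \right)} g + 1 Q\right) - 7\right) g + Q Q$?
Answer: $- \frac{179}{5} \approx -35.8$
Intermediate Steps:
$T{\left(S \right)} = - \frac{1}{5}$
$k{\left(g,Q \right)} = Q^{2} + g \left(-7 + Q - \frac{g}{5}\right)$ ($k{\left(g,Q \right)} = \left(\left(- \frac{g}{5} + 1 Q\right) - 7\right) g + Q Q = \left(\left(- \frac{g}{5} + Q\right) - 7\right) g + Q^{2} = \left(\left(Q - \frac{g}{5}\right) - 7\right) g + Q^{2} = \left(-7 + Q - \frac{g}{5}\right) g + Q^{2} = g \left(-7 + Q - \frac{g}{5}\right) + Q^{2} = Q^{2} + g \left(-7 + Q - \frac{g}{5}\right)$)
$k{\left(8,3 \right)} + \left(16 - 16\right) 7 \left(-3\right) = \left(3^{2} - 56 - \frac{8^{2}}{5} + 3 \cdot 8\right) + \left(16 - 16\right) 7 \left(-3\right) = \left(9 - 56 - \frac{64}{5} + 24\right) + \left(16 - 16\right) \left(-21\right) = \left(9 - 56 - \frac{64}{5} + 24\right) + 0 \left(-21\right) = - \frac{179}{5} + 0 = - \frac{179}{5}$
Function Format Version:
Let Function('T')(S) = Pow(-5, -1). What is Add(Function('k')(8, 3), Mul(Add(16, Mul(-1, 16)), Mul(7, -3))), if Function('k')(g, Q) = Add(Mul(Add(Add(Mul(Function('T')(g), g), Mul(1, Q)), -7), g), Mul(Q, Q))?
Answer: Rational(-179, 5) ≈ -35.800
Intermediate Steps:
Function('T')(S) = Rational(-1, 5)
Function('k')(g, Q) = Add(Pow(Q, 2), Mul(g, Add(-7, Q, Mul(Rational(-1, 5), g)))) (Function('k')(g, Q) = Add(Mul(Add(Add(Mul(Rational(-1, 5), g), Mul(1, Q)), -7), g), Mul(Q, Q)) = Add(Mul(Add(Add(Mul(Rational(-1, 5), g), Q), -7), g), Pow(Q, 2)) = Add(Mul(Add(Add(Q, Mul(Rational(-1, 5), g)), -7), g), Pow(Q, 2)) = Add(Mul(Add(-7, Q, Mul(Rational(-1, 5), g)), g), Pow(Q, 2)) = Add(Mul(g, Add(-7, Q, Mul(Rational(-1, 5), g))), Pow(Q, 2)) = Add(Pow(Q, 2), Mul(g, Add(-7, Q, Mul(Rational(-1, 5), g)))))
Add(Function('k')(8, 3), Mul(Add(16, Mul(-1, 16)), Mul(7, -3))) = Add(Add(Pow(3, 2), Mul(-7, 8), Mul(Rational(-1, 5), Pow(8, 2)), Mul(3, 8)), Mul(Add(16, Mul(-1, 16)), Mul(7, -3))) = Add(Add(9, -56, Mul(Rational(-1, 5), 64), 24), Mul(Add(16, -16), -21)) = Add(Add(9, -56, Rational(-64, 5), 24), Mul(0, -21)) = Add(Rational(-179, 5), 0) = Rational(-179, 5)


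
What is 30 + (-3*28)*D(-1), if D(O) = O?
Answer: 114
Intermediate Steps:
30 + (-3*28)*D(-1) = 30 - 3*28*(-1) = 30 - 84*(-1) = 30 + 84 = 114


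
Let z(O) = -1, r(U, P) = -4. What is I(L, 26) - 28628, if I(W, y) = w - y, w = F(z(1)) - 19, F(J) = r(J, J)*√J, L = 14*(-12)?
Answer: -28673 - 4*I ≈ -28673.0 - 4.0*I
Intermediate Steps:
L = -168
F(J) = -4*√J
w = -19 - 4*I (w = -4*I - 19 = -19 - 4*I ≈ -19.0 - 4.0*I)
I(W, y) = -19 - y - 4*I (I(W, y) = (-19 - 4*I) - y = -19 - y - 4*I)
I(L, 26) - 28628 = (-19 - 1*26 - 4*I) - 28628 = (-19 - 26 - 4*I) - 28628 = (-45 - 4*I) - 28628 = -28673 - 4*I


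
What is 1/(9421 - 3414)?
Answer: 1/6007 ≈ 0.00016647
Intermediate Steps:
1/(9421 - 3414) = 1/6007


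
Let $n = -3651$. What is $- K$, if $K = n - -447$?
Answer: $3204$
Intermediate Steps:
$K = -3204$ ($K = -3651 - -447 = -3651 + 447 = -3204$)
$- K = \left(-1\right) \left(-3204\right) = 3204$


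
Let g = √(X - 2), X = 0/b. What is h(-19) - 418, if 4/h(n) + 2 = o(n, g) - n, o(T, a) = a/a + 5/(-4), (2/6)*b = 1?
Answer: -27990/67 ≈ -417.76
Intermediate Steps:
b = 3 (b = 3*1 = 3)
X = 0 (X = 0/3 = 0*(⅓) = 0)
g = I*√2 (g = √(0 - 2) = √(-2) = I*√2 ≈ 1.4142*I)
o(T, a) = -¼ (o(T, a) = 1 + 5*(-¼) = 1 - 5/4 = -¼)
h(n) = 4/(-9/4 - n) (h(n) = 4/(-2 + (-¼ - n)) = 4/(-9/4 - n))
h(-19) - 418 = -16/(9 + 4*(-19)) - 418 = -16/(9 - 76) - 418 = -16/(-67) - 418 = -16*(-1/67) - 418 = 16/67 - 418 = -27990/67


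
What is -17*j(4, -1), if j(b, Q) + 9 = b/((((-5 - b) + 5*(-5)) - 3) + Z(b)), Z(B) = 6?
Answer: 4811/31 ≈ 155.19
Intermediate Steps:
j(b, Q) = -9 + b/(-27 - b) (j(b, Q) = -9 + b/((((-5 - b) + 5*(-5)) - 3) + 6) = -9 + b/((((-5 - b) - 25) - 3) + 6) = -9 + b/(((-30 - b) - 3) + 6) = -9 + b/((-33 - b) + 6) = -9 + b/(-27 - b))
-17*j(4, -1) = -17*(-243 - 10*4)/(27 + 4) = -17*(-243 - 40)/31 = -17*(-283)/31 = -17*(-283/31) = 4811/31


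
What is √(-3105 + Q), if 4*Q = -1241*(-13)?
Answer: √3713/2 ≈ 30.467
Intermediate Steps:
Q = 16133/4 (Q = (-1241*(-13))/4 = (¼)*16133 = 16133/4 ≈ 4033.3)
√(-3105 + Q) = √(-3105 + 16133/4) = √(3713/4) = √3713/2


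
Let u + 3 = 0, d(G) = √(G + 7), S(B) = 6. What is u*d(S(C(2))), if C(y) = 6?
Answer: -3*√13 ≈ -10.817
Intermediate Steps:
d(G) = √(7 + G)
u = -3 (u = -3 + 0 = -3)
u*d(S(C(2))) = -3*√(7 + 6) = -3*√13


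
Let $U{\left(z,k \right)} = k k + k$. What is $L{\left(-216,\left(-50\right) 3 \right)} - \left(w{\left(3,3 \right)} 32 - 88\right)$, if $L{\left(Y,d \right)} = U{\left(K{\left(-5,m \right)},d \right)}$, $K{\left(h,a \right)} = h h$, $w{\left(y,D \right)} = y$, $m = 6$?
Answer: $22342$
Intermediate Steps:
$K{\left(h,a \right)} = h^{2}$
$U{\left(z,k \right)} = k + k^{2}$ ($U{\left(z,k \right)} = k^{2} + k = k + k^{2}$)
$L{\left(Y,d \right)} = d \left(1 + d\right)$
$L{\left(-216,\left(-50\right) 3 \right)} - \left(w{\left(3,3 \right)} 32 - 88\right) = \left(-50\right) 3 \left(1 - 150\right) - \left(3 \cdot 32 - 88\right) = - 150 \left(1 - 150\right) - \left(96 - 88\right) = \left(-150\right) \left(-149\right) - 8 = 22350 - 8 = 22342$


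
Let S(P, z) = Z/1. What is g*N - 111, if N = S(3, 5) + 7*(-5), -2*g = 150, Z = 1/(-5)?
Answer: 2529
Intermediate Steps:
Z = -1/5 ≈ -0.20000
S(P, z) = -1/5 (S(P, z) = -1/5/1 = -1/5*1 = -1/5)
g = -75 (g = -1/2*150 = -75)
N = -176/5 (N = -1/5 + 7*(-5) = -1/5 - 35 = -176/5 ≈ -35.200)
g*N - 111 = -75*(-176/5) - 111 = 2640 - 111 = 2529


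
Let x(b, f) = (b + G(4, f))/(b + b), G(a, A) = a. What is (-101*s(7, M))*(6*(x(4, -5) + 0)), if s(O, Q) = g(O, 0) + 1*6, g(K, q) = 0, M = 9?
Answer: -3636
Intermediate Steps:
x(b, f) = (4 + b)/(2*b) (x(b, f) = (b + 4)/(b + b) = (4 + b)/((2*b)) = (4 + b)*(1/(2*b)) = (4 + b)/(2*b))
s(O, Q) = 6 (s(O, Q) = 0 + 1*6 = 0 + 6 = 6)
(-101*s(7, M))*(6*(x(4, -5) + 0)) = (-101*6)*(6*((1/2)*(4 + 4)/4 + 0)) = -3636*((1/2)*(1/4)*8 + 0) = -3636*(1 + 0) = -3636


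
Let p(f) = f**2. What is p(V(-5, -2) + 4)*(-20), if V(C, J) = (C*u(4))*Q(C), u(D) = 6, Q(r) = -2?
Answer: -81920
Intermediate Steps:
V(C, J) = -12*C (V(C, J) = (C*6)*(-2) = (6*C)*(-2) = -12*C)
p(V(-5, -2) + 4)*(-20) = (-12*(-5) + 4)**2*(-20) = (60 + 4)**2*(-20) = 64**2*(-20) = 4096*(-20) = -81920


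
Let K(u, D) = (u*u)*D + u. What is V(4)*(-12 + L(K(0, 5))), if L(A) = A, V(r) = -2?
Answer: 24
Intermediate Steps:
K(u, D) = u + D*u² (K(u, D) = u²*D + u = D*u² + u = u + D*u²)
V(4)*(-12 + L(K(0, 5))) = -2*(-12 + 0*(1 + 5*0)) = -2*(-12 + 0*(1 + 0)) = -2*(-12 + 0*1) = -2*(-12 + 0) = -2*(-12) = 24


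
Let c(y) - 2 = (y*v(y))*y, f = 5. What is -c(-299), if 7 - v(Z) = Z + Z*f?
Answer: -161011203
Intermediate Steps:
v(Z) = 7 - 6*Z (v(Z) = 7 - (Z + Z*5) = 7 - (Z + 5*Z) = 7 - 6*Z)
c(y) = 2 + y²*(7 - 6*y) (c(y) = 2 + (y*(7 - 6*y))*y = 2 + y²*(7 - 6*y))
-c(-299) = -(2 + (-299)²*(7 - 6*(-299))) = -(2 + 89401*(7 + 1794)) = -(2 + 89401*1801) = -(2 + 161011201) = -1*161011203 = -161011203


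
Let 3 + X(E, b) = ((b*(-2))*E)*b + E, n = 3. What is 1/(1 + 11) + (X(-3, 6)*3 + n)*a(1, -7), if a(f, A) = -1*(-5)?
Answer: 37981/12 ≈ 3165.1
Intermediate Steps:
a(f, A) = 5
X(E, b) = -3 + E - 2*E*b² (X(E, b) = -3 + (((b*(-2))*E)*b + E) = -3 + (((-2*b)*E)*b + E) = -3 + ((-2*E*b)*b + E) = -3 + (-2*E*b² + E) = -3 + (E - 2*E*b²) = -3 + E - 2*E*b²)
1/(1 + 11) + (X(-3, 6)*3 + n)*a(1, -7) = 1/(1 + 11) + ((-3 - 3 - 2*(-3)*6²)*3 + 3)*5 = 1/12 + ((-3 - 3 - 2*(-3)*36)*3 + 3)*5 = 1/12 + ((-3 - 3 + 216)*3 + 3)*5 = 1/12 + (210*3 + 3)*5 = 1/12 + (630 + 3)*5 = 1/12 + 633*5 = 1/12 + 3165 = 37981/12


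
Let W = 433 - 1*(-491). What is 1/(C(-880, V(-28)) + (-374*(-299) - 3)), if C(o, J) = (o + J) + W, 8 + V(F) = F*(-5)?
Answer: 1/111999 ≈ 8.9286e-6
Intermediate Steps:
V(F) = -8 - 5*F (V(F) = -8 + F*(-5) = -8 - 5*F)
W = 924 (W = 433 + 491 = 924)
C(o, J) = 924 + J + o (C(o, J) = (o + J) + 924 = (J + o) + 924 = 924 + J + o)
1/(C(-880, V(-28)) + (-374*(-299) - 3)) = 1/((924 + (-8 - 5*(-28)) - 880) + (-374*(-299) - 3)) = 1/((924 + (-8 + 140) - 880) + (111826 - 3)) = 1/((924 + 132 - 880) + 111823) = 1/(176 + 111823) = 1/111999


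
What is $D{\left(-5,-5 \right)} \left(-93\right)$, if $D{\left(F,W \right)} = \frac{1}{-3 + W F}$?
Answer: $- \frac{93}{22} \approx -4.2273$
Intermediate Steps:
$D{\left(F,W \right)} = \frac{1}{-3 + F W}$
$D{\left(-5,-5 \right)} \left(-93\right) = \frac{1}{-3 - -25} \left(-93\right) = \frac{1}{-3 + 25} \left(-93\right) = \frac{1}{22} \left(-93\right) = - \frac{93}{22}$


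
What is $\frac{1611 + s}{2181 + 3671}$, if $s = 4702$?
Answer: $\frac{6313}{5852} \approx 1.0788$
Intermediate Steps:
$\frac{1611 + s}{2181 + 3671} = \frac{1611 + 4702}{2181 + 3671} = \frac{6313}{5852}$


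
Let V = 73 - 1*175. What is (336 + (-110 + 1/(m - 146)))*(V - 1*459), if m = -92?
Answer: -1774971/14 ≈ -1.2678e+5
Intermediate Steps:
V = -102 (V = 73 - 175 = -102)
(336 + (-110 + 1/(m - 146)))*(V - 1*459) = (336 + (-110 + 1/(-92 - 146)))*(-102 - 1*459) = (336 + (-110 + 1/(-238)))*(-102 - 459) = (336 + (-110 - 1/238))*(-561) = (336 - 26181/238)*(-561) = (53787/238)*(-561) = -1774971/14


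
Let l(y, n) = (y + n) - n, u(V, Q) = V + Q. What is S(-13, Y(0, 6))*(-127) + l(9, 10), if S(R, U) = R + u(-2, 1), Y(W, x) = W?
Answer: 1787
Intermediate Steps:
u(V, Q) = Q + V
l(y, n) = y (l(y, n) = (n + y) - n = y)
S(R, U) = -1 + R (S(R, U) = R + (1 - 2) = R - 1 = -1 + R)
S(-13, Y(0, 6))*(-127) + l(9, 10) = (-1 - 13)*(-127) + 9 = -14*(-127) + 9 = 1778 + 9 = 1787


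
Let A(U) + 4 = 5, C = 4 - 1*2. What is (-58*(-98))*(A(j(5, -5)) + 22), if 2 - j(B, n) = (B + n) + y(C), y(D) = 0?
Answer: 130732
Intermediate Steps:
C = 2 (C = 4 - 2 = 2)
j(B, n) = 2 - B - n (j(B, n) = 2 - ((B + n) + 0) = 2 - (B + n) = 2 + (-B - n) = 2 - B - n)
A(U) = 1 (A(U) = -4 + 5 = 1)
(-58*(-98))*(A(j(5, -5)) + 22) = (-58*(-98))*(1 + 22) = 5684*23 = 130732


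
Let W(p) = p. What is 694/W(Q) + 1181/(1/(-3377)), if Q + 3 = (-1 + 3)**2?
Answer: -3987543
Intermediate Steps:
Q = 1 (Q = -3 + (-1 + 3)**2 = -3 + 2**2 = -3 + 4 = 1)
694/W(Q) + 1181/(1/(-3377)) = 694/1 + 1181/(1/(-3377)) = 694*1 + 1181/(-1/3377) = 694 + 1181*(-3377) = 694 - 3988237 = -3987543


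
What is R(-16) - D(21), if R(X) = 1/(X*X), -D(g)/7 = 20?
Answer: 35841/256 ≈ 140.00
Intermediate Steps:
D(g) = -140 (D(g) = -7*20 = -140)
R(X) = X⁻²
R(-16) - D(21) = (-16)⁻² - 1*(-140) = 1/256 + 140 = 35841/256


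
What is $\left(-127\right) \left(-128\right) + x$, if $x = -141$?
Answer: $16115$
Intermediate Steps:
$\left(-127\right) \left(-128\right) + x = \left(-127\right) \left(-128\right) - 141 = 16256 - 141 = 16115$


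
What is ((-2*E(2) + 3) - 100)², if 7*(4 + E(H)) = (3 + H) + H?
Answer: 8281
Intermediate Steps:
E(H) = -25/7 + 2*H/7 (E(H) = -4 + ((3 + H) + H)/7 = -4 + (3 + 2*H)/7 = -4 + (3/7 + 2*H/7) = -25/7 + 2*H/7)
((-2*E(2) + 3) - 100)² = ((-2*(-25/7 + (2/7)*2) + 3) - 100)² = ((-2*(-25/7 + 4/7) + 3) - 100)² = ((-2*(-3) + 3) - 100)² = ((6 + 3) - 100)² = (9 - 100)² = (-91)² = 8281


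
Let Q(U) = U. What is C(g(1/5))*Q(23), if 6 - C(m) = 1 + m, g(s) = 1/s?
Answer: 0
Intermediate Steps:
C(m) = 5 - m (C(m) = 6 - (1 + m) = 6 + (-1 - m) = 5 - m)
C(g(1/5))*Q(23) = (5 - 1/(1/5))*23 = (5 - 1/⅕)*23 = (5 - 1*5)*23 = (5 - 5)*23 = 0*23 = 0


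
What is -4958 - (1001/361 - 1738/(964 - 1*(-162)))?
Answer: -1007928648/203243 ≈ -4959.2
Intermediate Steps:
-4958 - (1001/361 - 1738/(964 - 1*(-162))) = -4958 - (1001*(1/361) - 1738/(964 + 162)) = -4958 - (1001/361 - 1738/1126) = -4958 - (1001/361 - 1738*1/1126) = -4958 - (1001/361 - 869/563) = -4958 - 1*249854/203243 = -4958 - 249854/203243 = -1007928648/203243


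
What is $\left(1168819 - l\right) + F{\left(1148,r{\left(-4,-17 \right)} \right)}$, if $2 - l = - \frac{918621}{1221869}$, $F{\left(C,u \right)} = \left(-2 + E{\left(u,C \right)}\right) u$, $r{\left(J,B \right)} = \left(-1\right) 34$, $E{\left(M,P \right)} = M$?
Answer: $\frac{129966900728}{111079} \approx 1.17 \cdot 10^{6}$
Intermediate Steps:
$r{\left(J,B \right)} = -34$
$F{\left(C,u \right)} = u \left(-2 + u\right)$ ($F{\left(C,u \right)} = \left(-2 + u\right) u = u \left(-2 + u\right)$)
$l = \frac{305669}{111079}$ ($l = 2 - - \frac{918621}{1221869} = 2 - \left(-918621\right) \frac{1}{1221869} = 2 - - \frac{83511}{111079} = 2 + \frac{83511}{111079} = \frac{305669}{111079} \approx 2.7518$)
$\left(1168819 - l\right) + F{\left(1148,r{\left(-4,-17 \right)} \right)} = \left(1168819 - \frac{305669}{111079}\right) - 34 \left(-2 - 34\right) = \left(1168819 - \frac{305669}{111079}\right) - -1224 = \frac{129830940032}{111079} + 1224 = \frac{129966900728}{111079}$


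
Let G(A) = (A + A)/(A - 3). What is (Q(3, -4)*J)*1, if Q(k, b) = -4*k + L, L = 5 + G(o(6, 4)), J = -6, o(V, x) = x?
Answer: -6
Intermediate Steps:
G(A) = 2*A/(-3 + A) (G(A) = (2*A)/(-3 + A) = 2*A/(-3 + A))
L = 13 (L = 5 + 2*4/(-3 + 4) = 5 + 2*4/1 = 5 + 2*4*1 = 5 + 8 = 13)
Q(k, b) = 13 - 4*k (Q(k, b) = -4*k + 13 = 13 - 4*k)
(Q(3, -4)*J)*1 = ((13 - 4*3)*(-6))*1 = ((13 - 12)*(-6))*1 = (1*(-6))*1 = -6*1 = -6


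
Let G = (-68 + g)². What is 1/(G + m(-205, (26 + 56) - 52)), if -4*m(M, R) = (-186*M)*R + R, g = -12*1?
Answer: -2/559165 ≈ -3.5768e-6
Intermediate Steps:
g = -12
G = 6400 (G = (-68 - 12)² = (-80)² = 6400)
m(M, R) = -R/4 + 93*M*R/2 (m(M, R) = -((-186*M)*R + R)/4 = -(-186*M*R + R)/4 = -(R - 186*M*R)/4 = -R/4 + 93*M*R/2)
1/(G + m(-205, (26 + 56) - 52)) = 1/(6400 + ((26 + 56) - 52)*(-1 + 186*(-205))/4) = 1/(6400 + (82 - 52)*(-1 - 38130)/4) = 1/(6400 + (¼)*30*(-38131)) = 1/(6400 - 571965/2) = 1/(-559165/2) = -2/559165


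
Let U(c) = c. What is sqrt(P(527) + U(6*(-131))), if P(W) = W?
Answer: I*sqrt(259) ≈ 16.093*I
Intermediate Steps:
sqrt(P(527) + U(6*(-131))) = sqrt(527 + 6*(-131)) = sqrt(527 - 786) = sqrt(-259) = I*sqrt(259)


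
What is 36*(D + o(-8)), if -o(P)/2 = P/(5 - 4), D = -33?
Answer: -612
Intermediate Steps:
o(P) = -2*P (o(P) = -2*P/(5 - 4) = -2*P/1 = -2*P)
36*(D + o(-8)) = 36*(-33 - 2*(-8)) = 36*(-33 + 16) = 36*(-17) = -612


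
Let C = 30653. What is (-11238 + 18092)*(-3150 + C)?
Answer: 188505562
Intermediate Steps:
(-11238 + 18092)*(-3150 + C) = (-11238 + 18092)*(-3150 + 30653) = 6854*27503 = 188505562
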